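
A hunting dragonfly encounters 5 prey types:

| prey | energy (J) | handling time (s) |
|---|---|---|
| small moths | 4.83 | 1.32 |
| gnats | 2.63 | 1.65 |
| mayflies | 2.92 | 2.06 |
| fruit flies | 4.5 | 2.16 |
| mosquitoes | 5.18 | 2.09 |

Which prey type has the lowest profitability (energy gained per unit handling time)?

mayflies

In descending order of E/h:
small moths: 4.83/1.32 = 3.66 J/s
mosquitoes: 5.18/2.09 = 2.48 J/s
fruit flies: 4.5/2.16 = 2.08 J/s
gnats: 2.63/1.65 = 1.59 J/s
mayflies: 2.92/2.06 = 1.42 J/s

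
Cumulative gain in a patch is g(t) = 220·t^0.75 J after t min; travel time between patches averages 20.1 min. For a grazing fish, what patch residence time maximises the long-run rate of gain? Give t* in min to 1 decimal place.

60.3 min

Maximise g(t)/(T+t): set derivative to zero → g'(t)(T+t) = g(t).
g'(t) = 0.75·220·t^-0.25. Setting 0.75·220·t^-0.25 = 220·t^0.75/(20.1+t) gives 0.75(20.1+t) = t, so 0.25·t = 0.75×20.1.
t* = 0.75×20.1/0.25 = 60.3 min.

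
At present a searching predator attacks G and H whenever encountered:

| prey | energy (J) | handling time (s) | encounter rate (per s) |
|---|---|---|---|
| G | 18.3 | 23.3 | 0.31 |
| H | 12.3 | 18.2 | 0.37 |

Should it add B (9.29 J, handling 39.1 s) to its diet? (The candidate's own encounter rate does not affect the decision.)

Intake rate on the current diet: R = (0.31×18.3 + 0.37×12.3) / (1 + 0.31×23.3 + 0.37×18.2) = 10.22/14.96 = 0.6836 J/s.
B: E/h = 9.29/39.1 = 0.2376 J/s.
Since 0.2376 < R, time spent handling B is better spent searching.

No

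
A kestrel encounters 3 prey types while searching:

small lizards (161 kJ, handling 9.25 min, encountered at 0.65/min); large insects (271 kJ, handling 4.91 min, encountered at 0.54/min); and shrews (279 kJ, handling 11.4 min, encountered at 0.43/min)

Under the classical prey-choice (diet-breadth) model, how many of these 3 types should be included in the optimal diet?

1

E/h in descending order: large insects 55.2, shrews 24.5, small lizards 17.4 kJ/min. The optimal diet is the largest prefix of this list for which every included type satisfies E_i/h_i > R on the types above it.
Rate on top 1: 40.08. shrews: 24.5 < 40.08 → exclude; stop.
Optimal diet: large insects — 1 of 3 types.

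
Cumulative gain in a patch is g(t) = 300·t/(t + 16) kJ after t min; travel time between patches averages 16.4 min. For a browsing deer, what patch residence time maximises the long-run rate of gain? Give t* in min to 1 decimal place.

16.2 min

Maximise g(t)/(T+t): set derivative to zero → g'(t)(T+t) = g(t).
g'(t) = 300·16/(t + 16)². Setting 300·16/(t+16)² = 300t/[(t+16)(16.4+t)] gives 16(16.4+t) = t(t+16), so t² = 16×16.4 = 262.4.
t* = √262.4 = 16.2 min.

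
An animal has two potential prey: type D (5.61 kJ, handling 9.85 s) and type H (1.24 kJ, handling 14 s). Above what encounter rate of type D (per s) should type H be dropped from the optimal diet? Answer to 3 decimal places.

At the threshold, the rate on type D alone equals the profitability of type H: λ·5.61/(1 + λ·9.85) = 1.24/14 = 0.08857.
Rearranging, λ(5.61 − 0.08857×9.85) = 0.08857, so λ = 0.08857/4.738 = 0.0187 per s.

0.019 per s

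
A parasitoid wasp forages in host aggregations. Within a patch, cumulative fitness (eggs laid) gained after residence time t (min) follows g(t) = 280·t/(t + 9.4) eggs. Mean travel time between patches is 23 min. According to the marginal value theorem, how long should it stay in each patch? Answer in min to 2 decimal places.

14.70 min

Maximise g(t)/(T+t): set derivative to zero → g'(t)(T+t) = g(t).
g'(t) = 280·9.4/(t + 9.4)². Setting 280·9.4/(t+9.4)² = 280t/[(t+9.4)(23+t)] gives 9.4(23+t) = t(t+9.4), so t² = 9.4×23 = 216.2.
t* = √216.2 = 14.7 min.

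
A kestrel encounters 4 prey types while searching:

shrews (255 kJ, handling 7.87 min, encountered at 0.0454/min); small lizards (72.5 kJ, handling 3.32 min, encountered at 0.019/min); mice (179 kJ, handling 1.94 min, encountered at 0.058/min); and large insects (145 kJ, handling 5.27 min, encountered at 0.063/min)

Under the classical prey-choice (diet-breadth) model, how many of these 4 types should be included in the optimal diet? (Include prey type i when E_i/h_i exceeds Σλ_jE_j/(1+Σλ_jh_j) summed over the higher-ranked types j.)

Profitabilities (E/h, kJ/min): mice 92.3, shrews 32.4, large insects 27.5, small lizards 21.8. Add prey in this order while the next type's profitability exceeds the intake rate on those already taken.
Rate on top 1: 9.332. shrews: 32.4 > 9.332 → include.
Rate on top 2: 14.94. large insects: 27.5 > 14.94 → include.
Rate on top 3: 17.26. small lizards: 21.8 > 17.26 → include.
Optimal diet: mice, shrews, large insects, small lizards — 4 of 4 types.

4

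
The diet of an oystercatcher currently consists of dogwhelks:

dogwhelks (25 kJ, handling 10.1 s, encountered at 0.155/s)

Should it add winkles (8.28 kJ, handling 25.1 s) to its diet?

No

On dogwhelks alone, R = ΣλE/(1+Σλh) = 3.875/2.566 = 1.51 kJ/s.
winkles: E/h = 8.28/25.1 = 0.3299 kJ/s.
0.3299 < 1.51, so adding winkles would lower the average — exclude it.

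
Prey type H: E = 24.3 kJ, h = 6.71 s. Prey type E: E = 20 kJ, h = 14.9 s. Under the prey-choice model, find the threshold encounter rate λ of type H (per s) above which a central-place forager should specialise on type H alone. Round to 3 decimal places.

Drop type E once their profitability E₂/h₂ falls below the rate achievable on type H alone: E₂/h₂ = λE₁/(1 + λh₁).
Solve for λ: λE₁h₂ = E₂(1 + λh₁) → λ(E₁h₂ − E₂h₁) = E₂ → λ = E₂/(E₁h₂ − E₂h₁).
λ = 20/(24.3×14.9 − 20×6.71) = 20/227.9 = 0.08777 per s.

0.088 per s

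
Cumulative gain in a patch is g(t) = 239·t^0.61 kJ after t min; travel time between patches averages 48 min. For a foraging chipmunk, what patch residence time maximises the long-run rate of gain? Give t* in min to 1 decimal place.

Optimal t* satisfies g'(t*) = g(t*)/(T + t*).
g'(t) = 0.61·239·t^-0.39. Setting 0.61·239·t^-0.39 = 239·t^0.61/(48+t) gives 0.61(48+t) = t, so 0.39·t = 0.61×48.
t* = 0.61×48/0.39 = 75.08 min.

75.1 min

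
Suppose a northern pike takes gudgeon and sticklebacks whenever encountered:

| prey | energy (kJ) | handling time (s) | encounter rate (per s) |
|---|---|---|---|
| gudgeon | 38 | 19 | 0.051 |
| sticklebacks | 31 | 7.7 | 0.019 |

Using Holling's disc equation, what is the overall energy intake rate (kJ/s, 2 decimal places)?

1.19 kJ/s

R = (0.051×38 + 0.019×31) / (1 + 0.051×19 + 0.019×7.7) = 2.527/2.115 = 1.195 kJ/s.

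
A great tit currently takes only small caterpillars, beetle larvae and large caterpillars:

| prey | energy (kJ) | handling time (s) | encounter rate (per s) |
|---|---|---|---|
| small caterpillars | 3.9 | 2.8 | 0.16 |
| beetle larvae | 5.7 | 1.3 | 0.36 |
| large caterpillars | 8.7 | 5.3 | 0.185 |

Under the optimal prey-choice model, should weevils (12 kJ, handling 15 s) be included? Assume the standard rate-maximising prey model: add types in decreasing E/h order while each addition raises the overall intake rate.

No

Current rate: (0.16×3.9 + 0.36×5.7 + 0.185×8.7)/(1 + 0.16×2.8 + 0.36×1.3 + 0.185×5.3) = 1.48 kJ/s.
weevils: E/h = 12/15 = 0.8 kJ/s.
Since 0.8 < R, time spent handling weevils is better spent searching.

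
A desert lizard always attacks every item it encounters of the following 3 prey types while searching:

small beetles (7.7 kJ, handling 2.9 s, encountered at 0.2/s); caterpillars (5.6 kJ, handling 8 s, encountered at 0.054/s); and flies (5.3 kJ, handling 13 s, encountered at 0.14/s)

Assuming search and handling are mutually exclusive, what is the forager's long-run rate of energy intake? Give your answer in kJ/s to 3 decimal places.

R = Σλ_iE_i / (1 + Σλ_ih_i)
Numerator: 0.2×7.7 + 0.054×5.6 + 0.14×5.3 = 2.584
Denominator: 1 + 0.2×2.9 + 0.054×8 + 0.14×13 = 3.832
R = 2.584/3.832 = 0.6744 kJ/s

0.674 kJ/s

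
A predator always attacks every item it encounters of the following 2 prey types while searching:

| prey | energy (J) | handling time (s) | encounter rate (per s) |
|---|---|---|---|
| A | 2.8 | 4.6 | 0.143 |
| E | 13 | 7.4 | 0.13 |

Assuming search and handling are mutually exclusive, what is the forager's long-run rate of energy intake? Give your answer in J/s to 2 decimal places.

0.80 J/s

R = Σλ_iE_i / (1 + Σλ_ih_i)
Numerator: 0.143×2.8 + 0.13×13 = 2.09
Denominator: 1 + 0.143×4.6 + 0.13×7.4 = 2.62
R = 2.09/2.62 = 0.7979 J/s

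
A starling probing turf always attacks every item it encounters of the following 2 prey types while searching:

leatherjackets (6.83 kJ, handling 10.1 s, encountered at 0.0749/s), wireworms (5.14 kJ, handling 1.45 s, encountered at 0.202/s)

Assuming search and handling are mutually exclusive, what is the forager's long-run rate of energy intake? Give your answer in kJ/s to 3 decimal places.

R = (0.0749×6.83 + 0.202×5.14) / (1 + 0.0749×10.1 + 0.202×1.45) = 1.55/2.049 = 0.7562 kJ/s.

0.756 kJ/s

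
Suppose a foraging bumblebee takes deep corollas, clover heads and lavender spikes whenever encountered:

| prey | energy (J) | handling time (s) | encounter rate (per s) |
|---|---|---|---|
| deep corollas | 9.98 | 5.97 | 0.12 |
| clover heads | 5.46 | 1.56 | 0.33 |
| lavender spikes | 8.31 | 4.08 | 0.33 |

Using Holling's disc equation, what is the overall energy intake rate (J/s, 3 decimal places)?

Energy encountered per unit search time: 0.12×9.98 + 0.33×5.46 + 0.33×8.31 = 5.742 J/s.
Handling time per unit search time: 0.12×5.97 + 0.33×1.56 + 0.33×4.08 = 2.578.
Rate = 5.742/(1 + 2.578) = 1.605 J/s.

1.605 J/s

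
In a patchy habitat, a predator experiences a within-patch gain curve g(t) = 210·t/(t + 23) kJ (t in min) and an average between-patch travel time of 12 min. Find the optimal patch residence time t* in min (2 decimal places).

Maximise g(t)/(T+t): set derivative to zero → g'(t)(T+t) = g(t).
g'(t) = 210·23/(t + 23)². Setting 210·23/(t+23)² = 210t/[(t+23)(12+t)] gives 23(12+t) = t(t+23), so t² = 23×12 = 276.
t* = √276 = 16.61 min.

16.61 min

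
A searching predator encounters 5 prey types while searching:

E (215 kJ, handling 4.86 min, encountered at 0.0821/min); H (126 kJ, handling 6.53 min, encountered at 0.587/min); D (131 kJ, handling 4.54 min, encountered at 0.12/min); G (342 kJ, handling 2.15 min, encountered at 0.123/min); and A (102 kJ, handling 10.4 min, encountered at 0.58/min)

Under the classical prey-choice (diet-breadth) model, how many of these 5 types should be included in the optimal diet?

E/h in descending order: G 159, E 44.2, D 28.9, H 19.3, A 9.81 kJ/min. The optimal diet is the largest prefix of this list for which every included type satisfies E_i/h_i > R on the types above it.
Rate on top 1: 33.27. E: 44.2 > 33.27 → include.
Rate on top 2: 35.9. D: 28.9 < 35.9 → exclude; stop.
Optimal diet: G, E — 2 of 5 types.

2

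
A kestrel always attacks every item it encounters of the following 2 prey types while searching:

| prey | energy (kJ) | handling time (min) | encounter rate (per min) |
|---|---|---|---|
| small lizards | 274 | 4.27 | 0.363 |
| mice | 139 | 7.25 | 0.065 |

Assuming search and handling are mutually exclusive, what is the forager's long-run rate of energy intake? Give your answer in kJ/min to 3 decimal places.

35.911 kJ/min

Energy encountered per unit search time: 0.363×274 + 0.065×139 = 108.5 kJ/min.
Handling time per unit search time: 0.363×4.27 + 0.065×7.25 = 2.021.
Rate = 108.5/(1 + 2.021) = 35.91 kJ/min.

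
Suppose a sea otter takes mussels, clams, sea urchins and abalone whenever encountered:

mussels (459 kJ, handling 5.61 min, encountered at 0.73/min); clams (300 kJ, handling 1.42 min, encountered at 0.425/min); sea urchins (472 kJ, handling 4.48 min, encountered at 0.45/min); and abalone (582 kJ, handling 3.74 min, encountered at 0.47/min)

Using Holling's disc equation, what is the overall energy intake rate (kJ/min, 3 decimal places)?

R = Σλ_iE_i / (1 + Σλ_ih_i)
Numerator: 0.73×459 + 0.425×300 + 0.45×472 + 0.47×582 = 948.5
Denominator: 1 + 0.73×5.61 + 0.425×1.42 + 0.45×4.48 + 0.47×3.74 = 9.473
R = 948.5/9.473 = 100.1 kJ/min

100.132 kJ/min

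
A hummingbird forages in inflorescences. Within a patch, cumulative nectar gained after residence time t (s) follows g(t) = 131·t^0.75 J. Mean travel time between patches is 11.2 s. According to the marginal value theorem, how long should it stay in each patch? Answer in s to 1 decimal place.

33.6 s

Optimal t* satisfies g'(t*) = g(t*)/(T + t*).
g'(t) = 0.75·131·t^-0.25. Setting 0.75·131·t^-0.25 = 131·t^0.75/(11.2+t) gives 0.75(11.2+t) = t, so 0.25·t = 0.75×11.2.
t* = 0.75×11.2/0.25 = 33.6 s.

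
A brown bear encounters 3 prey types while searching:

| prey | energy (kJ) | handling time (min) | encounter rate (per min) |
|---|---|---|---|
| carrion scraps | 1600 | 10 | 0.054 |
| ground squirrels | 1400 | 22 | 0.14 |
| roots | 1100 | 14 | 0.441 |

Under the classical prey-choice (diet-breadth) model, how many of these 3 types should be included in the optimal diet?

Profitabilities (E/h, kJ/min): carrion scraps 160, roots 78.6, ground squirrels 63.6. Add prey in this order while the next type's profitability exceeds the intake rate on those already taken.
Rate on top 1: 56.1. roots: 78.6 > 56.1 → include.
Rate on top 2: 74.09. ground squirrels: 63.6 < 74.09 → exclude; stop.
Optimal diet: carrion scraps, roots — 2 of 3 types.

2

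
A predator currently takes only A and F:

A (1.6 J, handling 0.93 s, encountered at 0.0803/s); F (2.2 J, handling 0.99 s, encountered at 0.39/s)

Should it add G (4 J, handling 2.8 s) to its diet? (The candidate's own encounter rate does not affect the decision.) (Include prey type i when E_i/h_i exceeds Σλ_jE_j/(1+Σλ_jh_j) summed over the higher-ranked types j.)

Current rate: (0.0803×1.6 + 0.39×2.2)/(1 + 0.0803×0.93 + 0.39×0.99) = 0.6753 J/s.
Profitability of G: 4/2.8 = 1.429 J/s.
1.429 > 0.6753, so adding G raises the average — include it.

Yes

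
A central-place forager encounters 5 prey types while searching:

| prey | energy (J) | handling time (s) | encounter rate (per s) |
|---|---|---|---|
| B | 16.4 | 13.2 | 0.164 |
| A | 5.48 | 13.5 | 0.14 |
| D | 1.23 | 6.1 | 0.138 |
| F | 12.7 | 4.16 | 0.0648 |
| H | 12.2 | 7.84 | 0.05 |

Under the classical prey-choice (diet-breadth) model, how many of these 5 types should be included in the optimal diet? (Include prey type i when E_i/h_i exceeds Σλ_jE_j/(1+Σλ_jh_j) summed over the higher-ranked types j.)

E/h in descending order: F 3.05, H 1.56, B 1.24, A 0.406, D 0.202 J/s. The optimal diet is the largest prefix of this list for which every included type satisfies E_i/h_i > R on the types above it.
Rate on top 1: 0.6482. H: 1.56 > 0.6482 → include.
Rate on top 2: 0.8624. B: 1.24 > 0.8624 → include.
Rate on top 3: 1.077. A: 0.406 < 1.077 → exclude; stop.
Optimal diet: F, H, B — 3 of 5 types.

3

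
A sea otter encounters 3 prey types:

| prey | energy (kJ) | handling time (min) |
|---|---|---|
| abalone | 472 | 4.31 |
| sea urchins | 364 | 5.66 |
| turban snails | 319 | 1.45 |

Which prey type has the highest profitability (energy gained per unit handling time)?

turban snails

In descending order of E/h:
turban snails: 319/1.45 = 220 kJ/min
abalone: 472/4.31 = 110 kJ/min
sea urchins: 364/5.66 = 64.3 kJ/min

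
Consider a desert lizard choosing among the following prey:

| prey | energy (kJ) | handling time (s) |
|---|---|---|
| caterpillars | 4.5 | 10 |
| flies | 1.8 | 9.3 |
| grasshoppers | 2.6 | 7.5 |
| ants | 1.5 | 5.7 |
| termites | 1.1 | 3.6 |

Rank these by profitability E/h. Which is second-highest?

In descending order of E/h:
caterpillars: 4.5/10 = 0.45 kJ/s
grasshoppers: 2.6/7.5 = 0.347 kJ/s
termites: 1.1/3.6 = 0.306 kJ/s
ants: 1.5/5.7 = 0.263 kJ/s
flies: 1.8/9.3 = 0.194 kJ/s

grasshoppers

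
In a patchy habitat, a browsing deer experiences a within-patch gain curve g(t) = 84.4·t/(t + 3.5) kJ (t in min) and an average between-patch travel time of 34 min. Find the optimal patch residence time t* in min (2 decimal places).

10.91 min

Optimal t* satisfies g'(t*) = g(t*)/(T + t*).
g'(t) = 84.4·3.5/(t + 3.5)². Setting 84.4·3.5/(t+3.5)² = 84.4t/[(t+3.5)(34+t)] gives 3.5(34+t) = t(t+3.5), so t² = 3.5×34 = 119.
t* = √119 = 10.91 min.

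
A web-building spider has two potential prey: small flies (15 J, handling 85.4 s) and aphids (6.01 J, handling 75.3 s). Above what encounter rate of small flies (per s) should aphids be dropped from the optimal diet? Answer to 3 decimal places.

At the threshold, the rate on small flies alone equals the profitability of aphids: λ·15/(1 + λ·85.4) = 6.01/75.3 = 0.07981.
Rearranging, λ(15 − 0.07981×85.4) = 0.07981, so λ = 0.07981/8.184 = 0.009753 per s.

0.010 per s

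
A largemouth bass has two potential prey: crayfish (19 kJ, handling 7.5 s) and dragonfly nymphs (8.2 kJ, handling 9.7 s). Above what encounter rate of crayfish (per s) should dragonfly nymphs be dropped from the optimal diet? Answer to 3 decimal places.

0.067 per s

At the threshold, the rate on crayfish alone equals the profitability of dragonfly nymphs: λ·19/(1 + λ·7.5) = 8.2/9.7 = 0.8454.
Rearranging, λ(19 − 0.8454×7.5) = 0.8454, so λ = 0.8454/12.66 = 0.06678 per s.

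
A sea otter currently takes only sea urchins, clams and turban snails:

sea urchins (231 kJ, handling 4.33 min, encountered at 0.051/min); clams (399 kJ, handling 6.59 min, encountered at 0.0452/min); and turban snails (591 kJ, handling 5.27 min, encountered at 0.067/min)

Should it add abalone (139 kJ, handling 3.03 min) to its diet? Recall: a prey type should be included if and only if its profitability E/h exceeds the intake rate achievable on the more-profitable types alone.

Yes

Current rate: (0.051×231 + 0.0452×399 + 0.067×591)/(1 + 0.051×4.33 + 0.0452×6.59 + 0.067×5.27) = 37.08 kJ/min.
Profitability of abalone: 139/3.03 = 45.87 kJ/min.
45.87 > 37.08, so adding abalone raises the average — include it.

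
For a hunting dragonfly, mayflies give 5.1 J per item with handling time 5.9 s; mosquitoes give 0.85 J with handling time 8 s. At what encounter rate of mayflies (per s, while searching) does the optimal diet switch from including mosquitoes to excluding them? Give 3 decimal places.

0.024 per s

At the threshold, the rate on mayflies alone equals the profitability of mosquitoes: λ·5.1/(1 + λ·5.9) = 0.85/8 = 0.1062.
Rearranging, λ(5.1 − 0.1062×5.9) = 0.1062, so λ = 0.1062/4.473 = 0.02375 per s.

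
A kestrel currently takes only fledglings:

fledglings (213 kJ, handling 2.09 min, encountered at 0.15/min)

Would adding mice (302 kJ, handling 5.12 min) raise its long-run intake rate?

Yes

On fledglings alone, R = ΣλE/(1+Σλh) = 31.95/1.313 = 24.32 kJ/min.
mice: E/h = 302/5.12 = 58.98 kJ/min.
Since 58.98 > R, including mice increases the long-run rate.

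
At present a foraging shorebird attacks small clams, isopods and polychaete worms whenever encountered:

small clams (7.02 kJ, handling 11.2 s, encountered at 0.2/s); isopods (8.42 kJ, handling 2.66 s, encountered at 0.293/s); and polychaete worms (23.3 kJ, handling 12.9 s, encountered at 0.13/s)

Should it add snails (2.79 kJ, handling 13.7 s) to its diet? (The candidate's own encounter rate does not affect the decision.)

On small clams, isopods and polychaete worms alone, R = ΣλE/(1+Σλh) = 6.9/5.696 = 1.211 kJ/s.
snails: E/h = 2.79/13.7 = 0.2036 kJ/s.
Since 0.2036 < R, time spent handling snails is better spent searching.

No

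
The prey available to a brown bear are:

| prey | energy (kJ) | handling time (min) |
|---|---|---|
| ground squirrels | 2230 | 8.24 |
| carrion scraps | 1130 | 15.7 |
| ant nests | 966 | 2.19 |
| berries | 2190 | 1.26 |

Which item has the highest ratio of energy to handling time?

berries

Profitability E/h (kJ/min): ground squirrels = 2230/8.24 = 271, carrion scraps = 1130/15.7 = 72, ant nests = 966/2.19 = 441, berries = 2190/1.26 = 1.74e+03.
Ranked: berries > ant nests > ground squirrels > carrion scraps.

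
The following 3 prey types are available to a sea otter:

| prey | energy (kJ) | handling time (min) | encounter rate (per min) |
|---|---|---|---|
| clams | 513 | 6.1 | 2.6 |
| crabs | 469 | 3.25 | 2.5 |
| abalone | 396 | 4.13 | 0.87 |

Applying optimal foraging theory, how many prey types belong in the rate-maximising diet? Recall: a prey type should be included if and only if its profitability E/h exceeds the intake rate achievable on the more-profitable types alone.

E/h in descending order: crabs 144, abalone 95.9, clams 84.1 kJ/min. The optimal diet is the largest prefix of this list for which every included type satisfies E_i/h_i > R on the types above it.
Rate on top 1: 128.5. abalone: 95.9 < 128.5 → exclude; stop.
Optimal diet: crabs — 1 of 3 types.

1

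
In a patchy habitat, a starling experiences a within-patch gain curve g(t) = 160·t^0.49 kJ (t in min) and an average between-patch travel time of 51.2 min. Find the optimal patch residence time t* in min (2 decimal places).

Maximise g(t)/(T+t): set derivative to zero → g'(t)(T+t) = g(t).
g'(t) = 0.49·160·t^-0.51. Setting 0.49·160·t^-0.51 = 160·t^0.49/(51.2+t) gives 0.49(51.2+t) = t, so 0.51·t = 0.49×51.2.
t* = 0.49×51.2/0.51 = 49.19 min.

49.19 min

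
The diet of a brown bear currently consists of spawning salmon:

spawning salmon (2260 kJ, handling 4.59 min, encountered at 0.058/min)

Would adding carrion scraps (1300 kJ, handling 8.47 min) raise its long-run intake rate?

Current rate: (0.058×2260)/(1 + 0.058×4.59) = 103.5 kJ/min.
carrion scraps: E/h = 1300/8.47 = 153.5 kJ/min.
153.5 > 103.5, so adding carrion scraps raises the average — include it.

Yes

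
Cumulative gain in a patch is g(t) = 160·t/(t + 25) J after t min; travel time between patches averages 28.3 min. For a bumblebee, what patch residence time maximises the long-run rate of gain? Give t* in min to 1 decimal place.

26.6 min

By the marginal value theorem, leave when the instantaneous gain rate g'(t) equals the habitat-wide average g(t)/(T + t).
g'(t) = 160·25/(t + 25)². Setting 160·25/(t+25)² = 160t/[(t+25)(28.3+t)] gives 25(28.3+t) = t(t+25), so t² = 25×28.3 = 707.5.
t* = √707.5 = 26.6 min.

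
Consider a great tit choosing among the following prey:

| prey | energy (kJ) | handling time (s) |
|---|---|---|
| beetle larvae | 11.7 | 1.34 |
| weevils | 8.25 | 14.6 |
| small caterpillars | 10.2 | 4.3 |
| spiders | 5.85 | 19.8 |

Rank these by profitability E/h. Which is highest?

beetle larvae

Profitability E/h (kJ/s): beetle larvae = 11.7/1.34 = 8.73, weevils = 8.25/14.6 = 0.565, small caterpillars = 10.2/4.3 = 2.37, spiders = 5.85/19.8 = 0.295.
Ranked: beetle larvae > small caterpillars > weevils > spiders.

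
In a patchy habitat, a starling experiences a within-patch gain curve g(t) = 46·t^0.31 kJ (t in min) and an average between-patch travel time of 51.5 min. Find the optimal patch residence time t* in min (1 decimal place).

23.1 min

Maximise g(t)/(T+t): set derivative to zero → g'(t)(T+t) = g(t).
g'(t) = 0.31·46·t^-0.69. Setting 0.31·46·t^-0.69 = 46·t^0.31/(51.5+t) gives 0.31(51.5+t) = t, so 0.69·t = 0.31×51.5.
t* = 0.31×51.5/0.69 = 23.14 min.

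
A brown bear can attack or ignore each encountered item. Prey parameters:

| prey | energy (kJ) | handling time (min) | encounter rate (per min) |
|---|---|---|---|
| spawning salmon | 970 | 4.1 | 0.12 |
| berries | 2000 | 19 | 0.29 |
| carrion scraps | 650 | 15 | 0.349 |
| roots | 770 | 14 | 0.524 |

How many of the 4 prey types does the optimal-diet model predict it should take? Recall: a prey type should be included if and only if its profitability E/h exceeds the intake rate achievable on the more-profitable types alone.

Profitabilities (E/h, kJ/min): spawning salmon 237, berries 105, roots 55, carrion scraps 43.3. Add prey in this order while the next type's profitability exceeds the intake rate on those already taken.
Rate on top 1: 78.02. berries: 105 > 78.02 → include.
Rate on top 2: 99.46. roots: 55 < 99.46 → exclude; stop.
Optimal diet: spawning salmon, berries — 2 of 4 types.

2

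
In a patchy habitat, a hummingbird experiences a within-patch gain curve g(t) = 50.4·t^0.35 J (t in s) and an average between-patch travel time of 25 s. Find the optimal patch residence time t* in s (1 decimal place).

13.5 s

Maximise g(t)/(T+t): set derivative to zero → g'(t)(T+t) = g(t).
g'(t) = 0.35·50.4·t^-0.65. Setting 0.35·50.4·t^-0.65 = 50.4·t^0.35/(25+t) gives 0.35(25+t) = t, so 0.65·t = 0.35×25.
t* = 0.35×25/0.65 = 13.46 s.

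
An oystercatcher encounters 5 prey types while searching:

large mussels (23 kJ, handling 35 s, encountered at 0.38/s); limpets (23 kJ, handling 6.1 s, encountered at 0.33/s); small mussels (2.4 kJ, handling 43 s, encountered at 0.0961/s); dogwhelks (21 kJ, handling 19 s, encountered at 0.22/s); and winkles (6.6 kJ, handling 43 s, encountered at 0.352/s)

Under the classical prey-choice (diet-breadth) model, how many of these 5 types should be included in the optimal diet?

E/h in descending order: limpets 3.77, dogwhelks 1.11, large mussels 0.657, winkles 0.153, small mussels 0.0558 kJ/s. The optimal diet is the largest prefix of this list for which every included type satisfies E_i/h_i > R on the types above it.
Rate on top 1: 2.519. dogwhelks: 1.11 < 2.519 → exclude; stop.
Optimal diet: limpets — 1 of 5 types.

1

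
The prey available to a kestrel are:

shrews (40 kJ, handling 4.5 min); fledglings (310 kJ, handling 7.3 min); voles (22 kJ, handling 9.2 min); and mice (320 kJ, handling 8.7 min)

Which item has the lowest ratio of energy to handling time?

In descending order of E/h:
fledglings: 310/7.3 = 42.5 kJ/min
mice: 320/8.7 = 36.8 kJ/min
shrews: 40/4.5 = 8.89 kJ/min
voles: 22/9.2 = 2.39 kJ/min

voles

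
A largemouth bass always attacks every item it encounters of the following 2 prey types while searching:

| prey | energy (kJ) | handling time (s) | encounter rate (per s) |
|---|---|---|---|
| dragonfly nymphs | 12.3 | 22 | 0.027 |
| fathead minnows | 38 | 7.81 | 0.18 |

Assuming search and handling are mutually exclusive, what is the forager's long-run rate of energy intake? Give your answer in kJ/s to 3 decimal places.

R = Σλ_iE_i / (1 + Σλ_ih_i)
Numerator: 0.027×12.3 + 0.18×38 = 7.172
Denominator: 1 + 0.027×22 + 0.18×7.81 = 3
R = 7.172/3 = 2.391 kJ/s

2.391 kJ/s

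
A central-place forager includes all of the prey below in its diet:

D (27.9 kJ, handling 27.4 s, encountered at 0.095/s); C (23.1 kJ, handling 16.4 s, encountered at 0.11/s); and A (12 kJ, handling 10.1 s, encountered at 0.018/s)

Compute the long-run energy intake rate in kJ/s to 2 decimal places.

0.97 kJ/s

R = (0.095×27.9 + 0.11×23.1 + 0.018×12) / (1 + 0.095×27.4 + 0.11×16.4 + 0.018×10.1) = 5.408/5.589 = 0.9676 kJ/s.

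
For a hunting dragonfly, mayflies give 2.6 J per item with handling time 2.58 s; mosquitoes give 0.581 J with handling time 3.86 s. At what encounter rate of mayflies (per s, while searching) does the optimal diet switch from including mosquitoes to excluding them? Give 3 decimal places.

0.068 per s

Drop mosquitoes once their profitability E₂/h₂ falls below the rate achievable on mayflies alone: E₂/h₂ = λE₁/(1 + λh₁).
Solve for λ: λE₁h₂ = E₂(1 + λh₁) → λ(E₁h₂ − E₂h₁) = E₂ → λ = E₂/(E₁h₂ − E₂h₁).
λ = 0.581/(2.6×3.86 − 0.581×2.58) = 0.581/8.537 = 0.06806 per s.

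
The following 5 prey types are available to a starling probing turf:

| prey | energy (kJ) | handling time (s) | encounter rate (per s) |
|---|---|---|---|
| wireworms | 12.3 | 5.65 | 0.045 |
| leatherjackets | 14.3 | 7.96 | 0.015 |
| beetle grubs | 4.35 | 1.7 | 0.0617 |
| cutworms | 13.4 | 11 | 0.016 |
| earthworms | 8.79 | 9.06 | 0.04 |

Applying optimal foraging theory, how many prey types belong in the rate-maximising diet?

5

Rank by E/h (kJ/s): beetle grubs 2.56, wireworms 2.18, leatherjackets 1.8, cutworms 1.22, earthworms 0.97. Include each in turn until the next type's E/h falls below the running intake rate.
Rate on top 1: 0.2429. wireworms: 2.18 > 0.2429 → include.
Rate on top 2: 0.6047. leatherjackets: 1.8 > 0.6047 → include.
Rate on top 3: 0.701. cutworms: 1.22 > 0.701 → include.
Rate on top 4: 0.756. earthworms: 0.97 > 0.756 → include.
Optimal diet: beetle grubs, wireworms, leatherjackets, cutworms, earthworms — 5 of 5 types.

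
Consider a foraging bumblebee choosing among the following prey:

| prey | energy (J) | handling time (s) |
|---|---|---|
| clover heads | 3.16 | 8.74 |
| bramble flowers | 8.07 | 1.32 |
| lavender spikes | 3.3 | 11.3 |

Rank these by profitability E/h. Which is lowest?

lavender spikes

Profitability E/h (J/s): clover heads = 3.16/8.74 = 0.362, bramble flowers = 8.07/1.32 = 6.11, lavender spikes = 3.3/11.3 = 0.292.
Ranked: bramble flowers > clover heads > lavender spikes.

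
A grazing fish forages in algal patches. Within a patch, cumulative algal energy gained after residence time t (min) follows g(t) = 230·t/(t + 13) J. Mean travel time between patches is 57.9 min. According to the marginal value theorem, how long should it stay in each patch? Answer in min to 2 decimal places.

By the marginal value theorem, leave when the instantaneous gain rate g'(t) equals the habitat-wide average g(t)/(T + t).
g'(t) = 230·13/(t + 13)². Setting 230·13/(t+13)² = 230t/[(t+13)(57.9+t)] gives 13(57.9+t) = t(t+13), so t² = 13×57.9 = 752.7.
t* = √752.7 = 27.44 min.

27.44 min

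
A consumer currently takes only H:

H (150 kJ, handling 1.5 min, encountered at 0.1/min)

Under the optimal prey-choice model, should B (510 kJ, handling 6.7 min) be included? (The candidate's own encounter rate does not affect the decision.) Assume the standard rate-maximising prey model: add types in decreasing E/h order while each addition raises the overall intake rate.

Yes

On H alone, R = ΣλE/(1+Σλh) = 15/1.15 = 13.04 kJ/min.
Profitability of B: 510/6.7 = 76.12 kJ/min.
Since 76.12 > R, including B increases the long-run rate.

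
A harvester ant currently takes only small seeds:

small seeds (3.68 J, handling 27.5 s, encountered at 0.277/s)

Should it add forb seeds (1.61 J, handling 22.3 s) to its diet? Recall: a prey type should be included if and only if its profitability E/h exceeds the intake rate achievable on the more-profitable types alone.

Current rate: (0.277×3.68)/(1 + 0.277×27.5) = 0.1183 J/s.
forb seeds: E/h = 1.61/22.3 = 0.0722 J/s.
0.0722 < 0.1183, so adding forb seeds would lower the average — exclude it.

No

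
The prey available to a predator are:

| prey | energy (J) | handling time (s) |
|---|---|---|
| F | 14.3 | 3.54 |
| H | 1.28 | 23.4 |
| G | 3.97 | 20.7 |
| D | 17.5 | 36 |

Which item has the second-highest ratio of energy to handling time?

Profitability E/h (J/s): F = 14.3/3.54 = 4.04, H = 1.28/23.4 = 0.0547, G = 3.97/20.7 = 0.192, D = 17.5/36 = 0.486.
Ranked: F > D > G > H.

D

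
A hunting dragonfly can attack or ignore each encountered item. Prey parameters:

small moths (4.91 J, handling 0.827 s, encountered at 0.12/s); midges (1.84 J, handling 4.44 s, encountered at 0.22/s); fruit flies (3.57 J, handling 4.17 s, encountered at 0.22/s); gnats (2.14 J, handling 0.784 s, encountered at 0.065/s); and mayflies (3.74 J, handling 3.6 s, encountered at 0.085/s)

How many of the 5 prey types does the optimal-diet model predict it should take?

Profitabilities (E/h, J/s): small moths 5.94, gnats 2.73, mayflies 1.04, fruit flies 0.856, midges 0.414. Add prey in this order while the next type's profitability exceeds the intake rate on those already taken.
Rate on top 1: 0.536. gnats: 2.73 > 0.536 → include.
Rate on top 2: 0.6332. mayflies: 1.04 > 0.6332 → include.
Rate on top 3: 0.7184. fruit flies: 0.856 > 0.7184 → include.
Rate on top 4: 0.7717. midges: 0.414 < 0.7717 → exclude; stop.
Optimal diet: small moths, gnats, mayflies, fruit flies — 4 of 5 types.

4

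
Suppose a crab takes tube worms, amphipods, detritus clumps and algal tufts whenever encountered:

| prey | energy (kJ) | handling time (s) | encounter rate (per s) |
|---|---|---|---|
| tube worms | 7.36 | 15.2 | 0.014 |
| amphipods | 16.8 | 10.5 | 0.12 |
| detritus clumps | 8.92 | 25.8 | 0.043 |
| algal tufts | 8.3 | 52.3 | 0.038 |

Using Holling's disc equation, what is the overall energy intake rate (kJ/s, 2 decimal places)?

0.51 kJ/s

Energy encountered per unit search time: 0.014×7.36 + 0.12×16.8 + 0.043×8.92 + 0.038×8.3 = 2.818 kJ/s.
Handling time per unit search time: 0.014×15.2 + 0.12×10.5 + 0.043×25.8 + 0.038×52.3 = 4.57.
Rate = 2.818/(1 + 4.57) = 0.506 kJ/s.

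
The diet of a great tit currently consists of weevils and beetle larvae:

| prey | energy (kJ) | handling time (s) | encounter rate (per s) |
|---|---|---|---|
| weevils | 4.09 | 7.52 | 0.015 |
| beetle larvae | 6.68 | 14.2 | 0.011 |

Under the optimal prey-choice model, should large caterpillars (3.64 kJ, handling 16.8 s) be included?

Intake rate on the current diet: R = (0.015×4.09 + 0.011×6.68) / (1 + 0.015×7.52 + 0.011×14.2) = 0.1348/1.269 = 0.1062 kJ/s.
large caterpillars: E/h = 3.64/16.8 = 0.2167 kJ/s.
Since 0.2167 > R, including large caterpillars increases the long-run rate.

Yes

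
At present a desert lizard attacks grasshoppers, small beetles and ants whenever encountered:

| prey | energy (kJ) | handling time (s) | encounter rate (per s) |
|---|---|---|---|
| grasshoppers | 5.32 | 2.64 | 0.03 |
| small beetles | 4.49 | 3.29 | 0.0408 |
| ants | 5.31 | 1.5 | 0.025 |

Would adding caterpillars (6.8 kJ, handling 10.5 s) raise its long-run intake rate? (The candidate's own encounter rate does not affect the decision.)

Intake rate on the current diet: R = (0.03×5.32 + 0.0408×4.49 + 0.025×5.31) / (1 + 0.03×2.64 + 0.0408×3.29 + 0.025×1.5) = 0.4755/1.251 = 0.3802 kJ/s.
Profitability of caterpillars: 6.8/10.5 = 0.6476 kJ/s.
0.6476 > 0.3802, so adding caterpillars raises the average — include it.

Yes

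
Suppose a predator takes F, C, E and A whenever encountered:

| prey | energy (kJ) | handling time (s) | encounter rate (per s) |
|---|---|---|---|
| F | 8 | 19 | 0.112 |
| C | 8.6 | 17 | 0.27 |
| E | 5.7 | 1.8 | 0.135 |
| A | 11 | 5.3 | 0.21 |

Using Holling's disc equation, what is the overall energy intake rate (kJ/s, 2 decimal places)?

R = (0.112×8 + 0.27×8.6 + 0.135×5.7 + 0.21×11) / (1 + 0.112×19 + 0.27×17 + 0.135×1.8 + 0.21×5.3) = 6.298/9.074 = 0.694 kJ/s.

0.69 kJ/s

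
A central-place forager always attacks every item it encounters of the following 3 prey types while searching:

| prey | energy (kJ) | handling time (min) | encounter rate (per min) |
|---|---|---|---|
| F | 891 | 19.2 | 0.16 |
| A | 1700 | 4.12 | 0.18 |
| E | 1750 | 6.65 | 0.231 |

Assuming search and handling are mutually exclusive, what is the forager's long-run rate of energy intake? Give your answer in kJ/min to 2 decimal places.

R = (0.16×891 + 0.18×1700 + 0.231×1750) / (1 + 0.16×19.2 + 0.18×4.12 + 0.231×6.65) = 852.8/6.35 = 134.3 kJ/min.

134.31 kJ/min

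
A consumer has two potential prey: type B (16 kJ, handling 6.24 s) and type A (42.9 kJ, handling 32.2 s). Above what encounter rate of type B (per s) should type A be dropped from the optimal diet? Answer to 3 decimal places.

The zero-one rule: include type A iff E₂/h₂ > λE₁/(1+λh₁). Equality gives the switch point.
λE₁h₂ = E₂ + λE₂h₁ ⇒ λ = E₂/(E₁h₂ − E₂h₁) = 42.9/(515.2 − 267.7) = 0.1733 per s.

0.173 per s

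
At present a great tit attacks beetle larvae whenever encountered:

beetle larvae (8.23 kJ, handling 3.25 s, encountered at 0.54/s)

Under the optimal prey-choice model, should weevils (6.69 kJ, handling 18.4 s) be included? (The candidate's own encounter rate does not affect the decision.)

Intake rate on the current diet: R = (0.54×8.23) / (1 + 0.54×3.25) = 4.444/2.755 = 1.613 kJ/s.
weevils: E/h = 6.69/18.4 = 0.3636 kJ/s.
0.3636 < 1.613, so adding weevils would lower the average — exclude it.

No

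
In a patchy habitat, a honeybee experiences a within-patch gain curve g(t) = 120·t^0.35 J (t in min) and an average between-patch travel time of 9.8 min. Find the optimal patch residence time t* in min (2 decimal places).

5.28 min

By the marginal value theorem, leave when the instantaneous gain rate g'(t) equals the habitat-wide average g(t)/(T + t).
g'(t) = 0.35·120·t^-0.65. Setting 0.35·120·t^-0.65 = 120·t^0.35/(9.8+t) gives 0.35(9.8+t) = t, so 0.65·t = 0.35×9.8.
t* = 0.35×9.8/0.65 = 5.277 min.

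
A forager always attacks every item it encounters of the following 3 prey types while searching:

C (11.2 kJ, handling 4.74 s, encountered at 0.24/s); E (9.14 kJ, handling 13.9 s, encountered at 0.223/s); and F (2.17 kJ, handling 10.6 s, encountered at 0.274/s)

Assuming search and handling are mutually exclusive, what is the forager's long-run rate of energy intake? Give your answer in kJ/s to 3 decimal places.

0.654 kJ/s

R = Σλ_iE_i / (1 + Σλ_ih_i)
Numerator: 0.24×11.2 + 0.223×9.14 + 0.274×2.17 = 5.321
Denominator: 1 + 0.24×4.74 + 0.223×13.9 + 0.274×10.6 = 8.142
R = 5.321/8.142 = 0.6535 kJ/s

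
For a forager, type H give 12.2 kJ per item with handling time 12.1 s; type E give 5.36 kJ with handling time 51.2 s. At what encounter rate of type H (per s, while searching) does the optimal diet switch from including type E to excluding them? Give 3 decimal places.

0.010 per s

At the threshold, the rate on type H alone equals the profitability of type E: λ·12.2/(1 + λ·12.1) = 5.36/51.2 = 0.1047.
Rearranging, λ(12.2 − 0.1047×12.1) = 0.1047, so λ = 0.1047/10.93 = 0.009575 per s.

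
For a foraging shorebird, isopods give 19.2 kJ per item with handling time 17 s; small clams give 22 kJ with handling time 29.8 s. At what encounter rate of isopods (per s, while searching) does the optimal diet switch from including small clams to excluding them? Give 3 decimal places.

At the threshold, the rate on isopods alone equals the profitability of small clams: λ·19.2/(1 + λ·17) = 22/29.8 = 0.7383.
Rearranging, λ(19.2 − 0.7383×17) = 0.7383, so λ = 0.7383/6.65 = 0.111 per s.

0.111 per s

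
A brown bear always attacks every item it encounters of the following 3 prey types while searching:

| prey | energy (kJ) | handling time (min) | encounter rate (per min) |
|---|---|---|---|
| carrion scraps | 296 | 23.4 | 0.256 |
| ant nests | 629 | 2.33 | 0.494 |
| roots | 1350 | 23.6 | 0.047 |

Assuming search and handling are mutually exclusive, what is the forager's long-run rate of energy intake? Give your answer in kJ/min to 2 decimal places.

48.64 kJ/min

R = Σλ_iE_i / (1 + Σλ_ih_i)
Numerator: 0.256×296 + 0.494×629 + 0.047×1350 = 450
Denominator: 1 + 0.256×23.4 + 0.494×2.33 + 0.047×23.6 = 9.251
R = 450/9.251 = 48.64 kJ/min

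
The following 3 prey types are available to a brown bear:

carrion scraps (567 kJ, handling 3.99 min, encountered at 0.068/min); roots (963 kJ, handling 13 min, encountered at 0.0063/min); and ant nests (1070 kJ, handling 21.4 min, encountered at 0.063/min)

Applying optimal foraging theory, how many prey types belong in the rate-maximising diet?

Rank by E/h (kJ/min): carrion scraps 142, roots 74.1, ant nests 50. Include each in turn until the next type's E/h falls below the running intake rate.
Rate on top 1: 30.33. roots: 74.1 > 30.33 → include.
Rate on top 2: 32.98. ant nests: 50 > 32.98 → include.
Optimal diet: carrion scraps, roots, ant nests — 3 of 3 types.

3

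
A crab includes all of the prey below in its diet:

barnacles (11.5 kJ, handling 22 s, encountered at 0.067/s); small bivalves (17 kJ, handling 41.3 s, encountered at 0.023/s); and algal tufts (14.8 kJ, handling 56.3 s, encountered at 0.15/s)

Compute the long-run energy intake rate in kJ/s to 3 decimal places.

0.285 kJ/s

R = (0.067×11.5 + 0.023×17 + 0.15×14.8) / (1 + 0.067×22 + 0.023×41.3 + 0.15×56.3) = 3.382/11.87 = 0.2849 kJ/s.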